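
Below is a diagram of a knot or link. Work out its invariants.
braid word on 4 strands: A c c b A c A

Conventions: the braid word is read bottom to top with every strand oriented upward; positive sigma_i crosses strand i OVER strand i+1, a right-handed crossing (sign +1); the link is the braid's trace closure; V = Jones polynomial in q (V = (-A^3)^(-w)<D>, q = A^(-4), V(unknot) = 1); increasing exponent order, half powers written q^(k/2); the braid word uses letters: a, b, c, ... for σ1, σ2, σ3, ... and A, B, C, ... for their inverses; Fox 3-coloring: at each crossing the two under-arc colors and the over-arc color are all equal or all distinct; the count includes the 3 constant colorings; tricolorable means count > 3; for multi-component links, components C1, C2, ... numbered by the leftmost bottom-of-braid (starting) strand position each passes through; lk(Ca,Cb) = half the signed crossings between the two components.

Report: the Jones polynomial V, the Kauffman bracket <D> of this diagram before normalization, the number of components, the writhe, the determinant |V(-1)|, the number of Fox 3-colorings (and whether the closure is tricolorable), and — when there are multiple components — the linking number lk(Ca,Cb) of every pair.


V = -q^-3 + q^-2 - q^-1 + 3 - q + q^2 - q^3
<D> = A^-9 - A^-5 + A^-1 - 3A^3 + A^7 - A^11 + A^15 (w = +1)
1 component over 7 crossings, w = +1
27 Fox colorings among 3^7, |V(-1)| = 9: tricolorable
why: V is palindromic (span 6, det 9): q -> 1/q fixes it; necessary, not sufficient, for amphichirality


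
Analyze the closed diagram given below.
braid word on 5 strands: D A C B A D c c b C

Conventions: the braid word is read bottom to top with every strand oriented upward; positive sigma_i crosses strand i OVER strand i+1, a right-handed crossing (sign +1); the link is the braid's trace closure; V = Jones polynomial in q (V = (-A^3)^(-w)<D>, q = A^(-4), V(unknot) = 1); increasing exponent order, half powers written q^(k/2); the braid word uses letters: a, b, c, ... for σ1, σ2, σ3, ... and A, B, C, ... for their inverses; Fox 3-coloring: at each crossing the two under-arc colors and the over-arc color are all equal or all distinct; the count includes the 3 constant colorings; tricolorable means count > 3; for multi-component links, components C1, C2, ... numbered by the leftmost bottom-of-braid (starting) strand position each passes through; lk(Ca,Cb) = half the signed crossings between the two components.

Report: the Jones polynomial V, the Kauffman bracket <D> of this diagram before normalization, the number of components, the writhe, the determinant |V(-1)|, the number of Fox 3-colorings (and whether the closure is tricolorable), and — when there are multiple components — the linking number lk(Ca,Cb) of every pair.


V = q^-5 - 2q^-4 + 2q^-3 - 2q^-2 + 2q^-1 - 1 + q
<D> = A^-16 - A^-12 + 2A^-8 - 2A^-4 + 2 - 2A^4 + A^8 (w = -4)
1 component over 10 crossings, w = -4
3 Fox colorings among 3^10, |V(-1)| = 11: not tricolorable
why: the span of V is 6, forcing >= 6 crossings in any diagram


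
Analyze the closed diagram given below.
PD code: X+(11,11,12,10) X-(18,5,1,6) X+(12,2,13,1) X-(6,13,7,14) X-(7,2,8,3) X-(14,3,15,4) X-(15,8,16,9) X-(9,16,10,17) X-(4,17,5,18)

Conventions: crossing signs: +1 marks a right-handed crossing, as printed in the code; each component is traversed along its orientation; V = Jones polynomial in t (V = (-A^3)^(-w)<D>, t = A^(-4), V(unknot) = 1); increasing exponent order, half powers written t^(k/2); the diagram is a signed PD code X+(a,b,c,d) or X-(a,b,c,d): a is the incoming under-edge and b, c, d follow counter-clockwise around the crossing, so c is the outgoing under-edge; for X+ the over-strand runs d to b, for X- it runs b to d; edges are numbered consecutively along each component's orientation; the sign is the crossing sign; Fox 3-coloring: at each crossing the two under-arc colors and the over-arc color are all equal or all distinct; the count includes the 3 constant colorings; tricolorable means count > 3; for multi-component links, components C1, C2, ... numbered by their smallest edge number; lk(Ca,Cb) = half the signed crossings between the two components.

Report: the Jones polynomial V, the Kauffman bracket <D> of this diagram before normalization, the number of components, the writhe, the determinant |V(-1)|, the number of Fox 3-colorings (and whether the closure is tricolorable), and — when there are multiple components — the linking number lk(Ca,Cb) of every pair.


V(t) = t^-8 - 2t^-7 + t^-6 - 2t^-5 + 2t^-4 + t^-2
bracket: -A^-7 - 2A + 2A^5 - A^9 + 2A^13 - A^17, w = -5
1 component, writhe -5, over 9 crossings
det 9, colorings 27 of 3^9 — tricolorable
observation: w = -5 shifts under R1 moves; the (-A^3)^(5) factor cancels that in V


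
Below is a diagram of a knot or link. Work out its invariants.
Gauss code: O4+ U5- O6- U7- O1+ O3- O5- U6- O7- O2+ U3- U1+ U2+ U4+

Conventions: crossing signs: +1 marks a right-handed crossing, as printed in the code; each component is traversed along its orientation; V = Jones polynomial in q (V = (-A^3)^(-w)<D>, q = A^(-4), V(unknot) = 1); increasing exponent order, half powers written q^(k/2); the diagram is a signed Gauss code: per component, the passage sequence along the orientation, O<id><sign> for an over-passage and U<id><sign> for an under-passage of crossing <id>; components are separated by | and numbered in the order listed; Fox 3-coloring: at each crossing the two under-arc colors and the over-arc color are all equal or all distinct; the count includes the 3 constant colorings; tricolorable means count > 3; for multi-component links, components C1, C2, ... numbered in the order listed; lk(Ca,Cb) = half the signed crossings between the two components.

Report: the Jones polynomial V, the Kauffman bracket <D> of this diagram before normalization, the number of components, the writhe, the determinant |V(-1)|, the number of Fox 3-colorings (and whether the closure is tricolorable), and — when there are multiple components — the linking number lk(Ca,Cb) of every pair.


Jones polynomial: V(q) = -q^-4 + q^-3 + q^-1
<D> = -A - A^9 + A^13; writhe -1
components 1, writhe -1 (7 crossings)
3-colorings: 9 of 3^7, det 3 — tricolorable
note: the span of V is 3, forcing >= 3 crossings in any diagram


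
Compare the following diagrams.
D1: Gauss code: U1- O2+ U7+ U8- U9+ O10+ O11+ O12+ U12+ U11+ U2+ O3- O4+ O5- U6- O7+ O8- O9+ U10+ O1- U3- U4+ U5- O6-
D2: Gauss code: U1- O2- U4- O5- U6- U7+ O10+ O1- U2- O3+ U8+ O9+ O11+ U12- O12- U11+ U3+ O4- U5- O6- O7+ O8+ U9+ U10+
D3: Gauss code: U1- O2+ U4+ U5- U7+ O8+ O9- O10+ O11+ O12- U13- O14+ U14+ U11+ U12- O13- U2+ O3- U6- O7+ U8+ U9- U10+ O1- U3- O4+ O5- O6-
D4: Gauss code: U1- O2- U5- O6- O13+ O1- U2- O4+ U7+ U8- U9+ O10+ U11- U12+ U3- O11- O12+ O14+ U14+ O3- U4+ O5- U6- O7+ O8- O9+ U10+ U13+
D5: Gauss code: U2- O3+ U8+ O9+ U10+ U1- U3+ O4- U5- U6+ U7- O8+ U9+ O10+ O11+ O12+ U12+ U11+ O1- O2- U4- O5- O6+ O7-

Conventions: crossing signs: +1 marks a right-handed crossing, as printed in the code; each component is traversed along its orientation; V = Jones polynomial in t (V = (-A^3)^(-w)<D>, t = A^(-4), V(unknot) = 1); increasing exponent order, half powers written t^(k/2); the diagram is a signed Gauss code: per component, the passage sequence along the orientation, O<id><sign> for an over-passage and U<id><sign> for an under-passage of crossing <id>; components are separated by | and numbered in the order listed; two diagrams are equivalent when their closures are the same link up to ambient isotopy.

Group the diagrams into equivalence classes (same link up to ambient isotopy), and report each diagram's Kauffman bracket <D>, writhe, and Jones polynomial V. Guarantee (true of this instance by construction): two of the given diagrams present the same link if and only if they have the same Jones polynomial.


grouping into links: {D1, D2, D3, D4, D5}
V(D1) = -t^-3 + 2t^-2 - 2t^-1 + 3 - 2t + 2t^2 - t^3  (w +2, c 12, <D> = -A^-6 + 2A^-2 - 2A^2 + 3A^6 - 2A^10 + 2A^14 - A^18)
V(D2) = -t^-3 + 2t^-2 - 2t^-1 + 3 - 2t + 2t^2 - t^3  [12 crossings, <D> = -A^-12 + 2A^-8 - 2A^-4 + 3 - 2A^4 + 2A^8 - A^12, w = 0]
V(D3) = -t^-3 + 2t^-2 - 2t^-1 + 3 - 2t + 2t^2 - t^3  (w 0, c 14, <D> = -A^-12 + 2A^-8 - 2A^-4 + 3 - 2A^4 + 2A^8 - A^12)
V(D4) = -t^-3 + 2t^-2 - 2t^-1 + 3 - 2t + 2t^2 - t^3  [14 crossings, <D> = -A^-12 + 2A^-8 - 2A^-4 + 3 - 2A^4 + 2A^8 - A^12, w = 0]
V(D5) = -t^-3 + 2t^-2 - 2t^-1 + 3 - 2t + 2t^2 - t^3  (w +2, c 12, <D> = -A^-6 + 2A^-2 - 2A^2 + 3A^6 - 2A^10 + 2A^14 - A^18)
why: all 5 diagrams share one V(t), hence one class


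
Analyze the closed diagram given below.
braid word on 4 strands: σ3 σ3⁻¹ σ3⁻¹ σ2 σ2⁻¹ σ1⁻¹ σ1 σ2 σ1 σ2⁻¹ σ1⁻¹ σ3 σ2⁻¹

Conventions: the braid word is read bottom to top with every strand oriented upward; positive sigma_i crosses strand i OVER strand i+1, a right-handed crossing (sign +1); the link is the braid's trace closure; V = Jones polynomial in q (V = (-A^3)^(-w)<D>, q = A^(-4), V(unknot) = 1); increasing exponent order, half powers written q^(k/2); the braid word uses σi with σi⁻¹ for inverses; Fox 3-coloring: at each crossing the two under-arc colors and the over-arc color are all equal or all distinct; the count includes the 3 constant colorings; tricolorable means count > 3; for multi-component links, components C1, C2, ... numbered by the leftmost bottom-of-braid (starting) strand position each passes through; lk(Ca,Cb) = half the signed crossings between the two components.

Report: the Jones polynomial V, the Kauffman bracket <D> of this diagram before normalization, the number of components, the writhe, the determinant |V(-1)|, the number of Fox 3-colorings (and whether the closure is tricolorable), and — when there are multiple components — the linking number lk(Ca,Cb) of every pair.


V = 1
<D> = -A^-3 (w = -1)
1 component over 13 crossings, w = -1
3 Fox colorings among 3^13, |V(-1)| = 1: not tricolorable
why: det 1 = |V(-1)|; not divisible by 3, so not tricolorable


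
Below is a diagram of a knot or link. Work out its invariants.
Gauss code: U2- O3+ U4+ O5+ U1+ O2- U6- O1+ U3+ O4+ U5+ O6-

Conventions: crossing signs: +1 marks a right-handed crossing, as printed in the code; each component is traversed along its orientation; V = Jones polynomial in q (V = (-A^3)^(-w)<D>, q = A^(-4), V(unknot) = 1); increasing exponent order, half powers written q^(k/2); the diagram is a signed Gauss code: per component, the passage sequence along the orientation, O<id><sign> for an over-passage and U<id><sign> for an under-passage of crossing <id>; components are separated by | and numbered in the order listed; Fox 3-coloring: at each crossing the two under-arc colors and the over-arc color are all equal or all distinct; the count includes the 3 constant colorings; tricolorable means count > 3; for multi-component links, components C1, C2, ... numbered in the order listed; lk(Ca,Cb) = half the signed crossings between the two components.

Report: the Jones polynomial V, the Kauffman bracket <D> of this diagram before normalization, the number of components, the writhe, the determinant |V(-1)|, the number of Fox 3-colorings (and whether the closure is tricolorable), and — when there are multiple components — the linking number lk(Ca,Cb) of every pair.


V(q) = q^-1 - 1 + 2q - 2q^2 + 2q^3 - 2q^4 + q^5
bracket: A^-14 - 2A^-10 + 2A^-6 - 2A^-2 + 2A^2 - A^6 + A^10, w = +2
1 component, writhe +2, over 6 crossings
det 11, colorings 3 of 3^6 — not tricolorable
observation: V spans 6 powers of q: at least 6 crossings in any diagram


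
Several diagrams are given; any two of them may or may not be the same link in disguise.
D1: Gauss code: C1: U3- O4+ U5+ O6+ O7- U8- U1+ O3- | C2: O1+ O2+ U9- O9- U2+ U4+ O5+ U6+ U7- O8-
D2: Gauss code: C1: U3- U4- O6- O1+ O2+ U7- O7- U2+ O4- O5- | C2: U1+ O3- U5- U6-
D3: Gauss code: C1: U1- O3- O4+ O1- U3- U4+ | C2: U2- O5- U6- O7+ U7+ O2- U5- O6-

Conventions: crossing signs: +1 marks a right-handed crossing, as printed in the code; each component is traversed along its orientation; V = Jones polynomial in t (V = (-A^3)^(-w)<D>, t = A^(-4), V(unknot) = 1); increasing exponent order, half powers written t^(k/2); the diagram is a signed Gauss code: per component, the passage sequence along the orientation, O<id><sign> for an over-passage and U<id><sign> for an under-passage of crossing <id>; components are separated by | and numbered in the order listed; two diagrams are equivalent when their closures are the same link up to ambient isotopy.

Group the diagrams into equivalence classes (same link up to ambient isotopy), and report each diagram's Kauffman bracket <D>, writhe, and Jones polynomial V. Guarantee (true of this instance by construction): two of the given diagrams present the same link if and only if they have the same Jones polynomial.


equivalence classes: {D1} | {D2} | {D3}
D1 (bracket A^-7 + A; 9 crossings at w = +1): V = -t^(1/2) - t^(5/2)
D2 (bracket A^-7 + A; 7 crossings at w = -3): V = -t^(-5/2) - t^(-1/2)
V(D3) = t^(-9/2) - t^(-5/2) - t^(-3/2) - t^(-1/2)  (w -3, c 7, <D> = A^-7 + A^-3 + A - A^9)
observation: 3 classes among 3 diagrams; unequal V(t) rules out equality


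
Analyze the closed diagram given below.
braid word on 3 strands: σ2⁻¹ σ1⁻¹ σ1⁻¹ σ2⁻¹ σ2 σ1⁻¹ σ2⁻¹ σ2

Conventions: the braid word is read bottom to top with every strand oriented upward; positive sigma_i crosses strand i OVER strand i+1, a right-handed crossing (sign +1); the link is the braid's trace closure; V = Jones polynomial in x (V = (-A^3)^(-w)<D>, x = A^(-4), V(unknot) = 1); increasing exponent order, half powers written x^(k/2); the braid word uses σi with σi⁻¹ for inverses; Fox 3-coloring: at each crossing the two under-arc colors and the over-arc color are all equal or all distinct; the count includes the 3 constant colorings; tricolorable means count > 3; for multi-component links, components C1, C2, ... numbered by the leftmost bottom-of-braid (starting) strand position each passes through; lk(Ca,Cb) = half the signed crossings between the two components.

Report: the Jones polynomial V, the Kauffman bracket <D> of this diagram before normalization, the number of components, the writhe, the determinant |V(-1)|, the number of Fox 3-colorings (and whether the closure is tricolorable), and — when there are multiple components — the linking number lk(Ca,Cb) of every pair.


V(x) = -x^-4 + x^-3 + x^-1
bracket: A^-8 + 1 - A^4, w = -4
1 component, writhe -4, over 8 crossings
det 3, colorings 9 of 3^8 — tricolorable
observation: inverse pairs cancel, leaving σ2⁻¹ σ1⁻¹ σ1⁻¹ σ1⁻¹


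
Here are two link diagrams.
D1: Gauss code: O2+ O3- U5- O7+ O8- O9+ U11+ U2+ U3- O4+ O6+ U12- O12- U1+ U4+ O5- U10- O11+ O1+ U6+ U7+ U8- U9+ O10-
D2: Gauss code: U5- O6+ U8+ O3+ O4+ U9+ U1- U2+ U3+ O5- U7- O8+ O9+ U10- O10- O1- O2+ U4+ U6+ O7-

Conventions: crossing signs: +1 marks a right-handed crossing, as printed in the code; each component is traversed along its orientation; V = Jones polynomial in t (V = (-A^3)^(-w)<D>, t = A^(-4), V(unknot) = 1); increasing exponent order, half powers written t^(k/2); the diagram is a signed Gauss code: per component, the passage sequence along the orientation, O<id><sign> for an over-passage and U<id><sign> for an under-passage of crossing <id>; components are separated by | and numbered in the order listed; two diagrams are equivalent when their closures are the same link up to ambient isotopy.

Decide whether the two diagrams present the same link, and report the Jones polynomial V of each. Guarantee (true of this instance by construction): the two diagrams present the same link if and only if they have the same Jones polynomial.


equivalent: yes
D1 (bracket A^-14 - 2A^-10 + 2A^-6 - 2A^-2 + 2A^2 - A^6 + A^10; 12 crossings at w = +2): V = t^-1 - 1 + 2t - 2t^2 + 2t^3 - 2t^4 + t^5
D2 (bracket A^-14 - 2A^-10 + 2A^-6 - 2A^-2 + 2A^2 - A^6 + A^10; 10 crossings at w = +2): V = t^-1 - 1 + 2t - 2t^2 + 2t^3 - 2t^4 + t^5
key observation: Reidemeister moves carry D1 (12 crossings) to D2 (10)


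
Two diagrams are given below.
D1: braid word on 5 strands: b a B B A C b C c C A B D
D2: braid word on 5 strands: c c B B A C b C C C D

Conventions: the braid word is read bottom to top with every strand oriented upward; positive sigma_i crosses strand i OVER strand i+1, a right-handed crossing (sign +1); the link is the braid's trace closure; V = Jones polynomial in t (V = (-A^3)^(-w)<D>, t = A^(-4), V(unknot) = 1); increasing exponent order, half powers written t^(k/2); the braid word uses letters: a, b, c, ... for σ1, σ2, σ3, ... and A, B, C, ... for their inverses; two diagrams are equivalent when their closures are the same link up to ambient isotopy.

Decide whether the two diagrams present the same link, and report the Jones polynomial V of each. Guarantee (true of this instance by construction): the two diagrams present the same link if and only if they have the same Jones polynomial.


equivalent: yes
V(D1) = -t^(-9/2) - t^(-5/2) + t^(-3/2) - t^(-1/2)  (w -5, c 13, <D> = A^-13 - A^-9 + A^-5 + A^3)
V(D2) = -t^(-9/2) - t^(-5/2) + t^(-3/2) - t^(-1/2)  [11 crossings, <D> = A^-13 - A^-9 + A^-5 + A^3, w = -5]
key observation: one V(t) for all 2 diagrams — one class (guaranteed)


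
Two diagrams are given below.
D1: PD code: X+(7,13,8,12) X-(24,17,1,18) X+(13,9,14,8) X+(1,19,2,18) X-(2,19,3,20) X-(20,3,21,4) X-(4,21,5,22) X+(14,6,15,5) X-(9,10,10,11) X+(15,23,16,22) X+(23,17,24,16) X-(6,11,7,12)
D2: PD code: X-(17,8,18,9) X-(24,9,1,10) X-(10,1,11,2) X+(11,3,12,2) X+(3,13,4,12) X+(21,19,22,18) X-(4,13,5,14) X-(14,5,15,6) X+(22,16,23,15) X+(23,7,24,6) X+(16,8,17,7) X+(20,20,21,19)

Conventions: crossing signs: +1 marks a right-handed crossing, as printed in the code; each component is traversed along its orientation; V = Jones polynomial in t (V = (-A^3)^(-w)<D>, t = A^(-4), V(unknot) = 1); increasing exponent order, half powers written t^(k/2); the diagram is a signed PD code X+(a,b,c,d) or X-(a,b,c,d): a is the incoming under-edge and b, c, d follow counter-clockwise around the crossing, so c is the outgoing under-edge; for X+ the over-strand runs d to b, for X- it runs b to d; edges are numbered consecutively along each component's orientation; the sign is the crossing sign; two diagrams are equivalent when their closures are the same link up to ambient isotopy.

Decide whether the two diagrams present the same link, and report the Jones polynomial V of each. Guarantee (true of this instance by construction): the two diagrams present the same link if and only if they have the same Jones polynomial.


equivalent: yes
V(D1) = 1  (w 0, c 12, <D> = 1)
V(D2) = 1  [12 crossings, <D> = A^6, w = +2]
key observation: one V(t) for all 2 diagrams — one class (guaranteed)


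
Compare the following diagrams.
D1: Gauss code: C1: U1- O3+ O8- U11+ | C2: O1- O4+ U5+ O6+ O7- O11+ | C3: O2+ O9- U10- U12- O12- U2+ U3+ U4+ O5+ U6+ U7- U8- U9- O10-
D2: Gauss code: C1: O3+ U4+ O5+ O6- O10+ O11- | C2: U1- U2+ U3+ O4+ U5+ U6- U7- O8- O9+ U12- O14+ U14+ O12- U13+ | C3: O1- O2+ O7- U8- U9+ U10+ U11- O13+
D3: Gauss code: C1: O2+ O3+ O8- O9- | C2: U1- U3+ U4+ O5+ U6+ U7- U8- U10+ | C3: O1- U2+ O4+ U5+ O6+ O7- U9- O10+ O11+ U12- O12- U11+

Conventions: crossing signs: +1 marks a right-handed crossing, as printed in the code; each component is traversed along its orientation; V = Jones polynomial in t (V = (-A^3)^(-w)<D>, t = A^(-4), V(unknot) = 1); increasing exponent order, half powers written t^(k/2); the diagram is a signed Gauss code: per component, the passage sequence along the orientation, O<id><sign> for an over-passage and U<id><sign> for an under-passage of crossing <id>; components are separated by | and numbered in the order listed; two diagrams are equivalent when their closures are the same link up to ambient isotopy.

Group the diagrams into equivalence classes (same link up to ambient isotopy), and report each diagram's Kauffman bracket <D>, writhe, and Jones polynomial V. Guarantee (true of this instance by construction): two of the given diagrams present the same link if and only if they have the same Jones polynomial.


grouping into links: {D1, D2, D3}
V(D1) = 1 + t + t^2 + t^3  (w 0, c 12, <D> = A^-12 + A^-8 + A^-4 + 1)
V(D2) = 1 + t + t^2 + t^3  (w +2, c 14, <D> = A^-6 + A^-2 + A^2 + A^6)
V(D3) = 1 + t + t^2 + t^3  [12 crossings, <D> = A^-6 + A^-2 + A^2 + A^6, w = +2]
why: all 3 diagrams share one V(t), hence one class


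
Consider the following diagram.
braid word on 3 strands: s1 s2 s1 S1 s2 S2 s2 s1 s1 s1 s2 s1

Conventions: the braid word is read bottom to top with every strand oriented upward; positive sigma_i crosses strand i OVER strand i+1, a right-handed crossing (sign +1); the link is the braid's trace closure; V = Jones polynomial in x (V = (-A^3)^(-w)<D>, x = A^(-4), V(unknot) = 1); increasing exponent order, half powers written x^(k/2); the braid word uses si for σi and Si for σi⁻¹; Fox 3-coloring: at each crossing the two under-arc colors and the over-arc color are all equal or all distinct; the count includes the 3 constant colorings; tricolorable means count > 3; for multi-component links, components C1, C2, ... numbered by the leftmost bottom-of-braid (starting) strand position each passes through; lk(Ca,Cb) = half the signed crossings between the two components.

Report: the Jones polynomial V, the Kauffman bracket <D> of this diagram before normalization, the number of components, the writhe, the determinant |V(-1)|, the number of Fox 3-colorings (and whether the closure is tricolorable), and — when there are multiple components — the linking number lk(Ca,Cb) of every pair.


Jones polynomial: V(x) = x^3 + x^5 - x^8
<D> = -A^-8 + A^4 + A^12; writhe +8
components 1, writhe +8 (12 crossings)
3-colorings: 9 of 3^12, det 3 — tricolorable
note: the span of V is 5, forcing >= 5 crossings in any diagram


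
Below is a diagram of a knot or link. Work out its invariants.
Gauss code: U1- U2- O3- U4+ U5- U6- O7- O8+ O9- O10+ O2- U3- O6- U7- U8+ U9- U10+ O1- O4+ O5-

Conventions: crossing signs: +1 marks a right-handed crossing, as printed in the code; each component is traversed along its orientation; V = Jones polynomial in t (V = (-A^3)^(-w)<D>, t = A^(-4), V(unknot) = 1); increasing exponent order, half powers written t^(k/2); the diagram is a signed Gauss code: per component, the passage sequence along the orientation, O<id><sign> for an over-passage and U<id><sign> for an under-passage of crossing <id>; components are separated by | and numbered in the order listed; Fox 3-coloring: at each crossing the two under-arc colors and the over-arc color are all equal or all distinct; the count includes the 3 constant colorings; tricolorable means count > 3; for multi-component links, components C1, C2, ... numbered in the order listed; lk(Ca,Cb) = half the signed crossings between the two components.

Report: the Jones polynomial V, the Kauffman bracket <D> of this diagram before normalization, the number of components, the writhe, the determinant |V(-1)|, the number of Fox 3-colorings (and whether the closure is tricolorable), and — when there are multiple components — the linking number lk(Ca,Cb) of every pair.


V(t) = -t^-4 + t^-3 + t^-1
bracket: A^-8 + 1 - A^4, w = -4
1 component, writhe -4, over 10 crossings
det 3, colorings 9 of 3^10 — tricolorable
observation: det 3 = |V(-1)|; divisible by 3, so tricolorable


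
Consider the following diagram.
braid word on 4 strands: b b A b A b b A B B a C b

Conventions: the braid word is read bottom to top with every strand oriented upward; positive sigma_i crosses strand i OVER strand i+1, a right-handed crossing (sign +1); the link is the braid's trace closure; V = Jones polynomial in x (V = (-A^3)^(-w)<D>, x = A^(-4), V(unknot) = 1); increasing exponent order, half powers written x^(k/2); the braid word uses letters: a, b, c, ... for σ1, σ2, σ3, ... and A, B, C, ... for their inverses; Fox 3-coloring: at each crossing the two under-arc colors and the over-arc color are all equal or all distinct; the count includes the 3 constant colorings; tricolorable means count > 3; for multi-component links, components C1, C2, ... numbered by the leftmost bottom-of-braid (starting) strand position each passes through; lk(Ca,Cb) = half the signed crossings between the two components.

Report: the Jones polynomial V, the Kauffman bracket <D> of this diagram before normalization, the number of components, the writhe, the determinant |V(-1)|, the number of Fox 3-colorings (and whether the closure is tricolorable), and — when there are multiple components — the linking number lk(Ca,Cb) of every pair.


Jones polynomial: V(x) = x^-3 - 3x^-2 + 6x^-1 - 9 + 12x - 12x^2 + 12x^3 - 10x^4 + 6x^5 - 3x^6 + x^7
<D> = -A^-25 + 3A^-21 - 6A^-17 + 10A^-13 - 12A^-9 + 12A^-5 - 12A^-1 + 9A^3 - 6A^7 + 3A^11 - A^15; writhe +1
components 1, writhe +1 (13 crossings)
3-colorings: 9 of 3^13, det 75 — tricolorable
note: w = +1 shifts under R1 moves; the (-A^3)^(-1) factor cancels that in V


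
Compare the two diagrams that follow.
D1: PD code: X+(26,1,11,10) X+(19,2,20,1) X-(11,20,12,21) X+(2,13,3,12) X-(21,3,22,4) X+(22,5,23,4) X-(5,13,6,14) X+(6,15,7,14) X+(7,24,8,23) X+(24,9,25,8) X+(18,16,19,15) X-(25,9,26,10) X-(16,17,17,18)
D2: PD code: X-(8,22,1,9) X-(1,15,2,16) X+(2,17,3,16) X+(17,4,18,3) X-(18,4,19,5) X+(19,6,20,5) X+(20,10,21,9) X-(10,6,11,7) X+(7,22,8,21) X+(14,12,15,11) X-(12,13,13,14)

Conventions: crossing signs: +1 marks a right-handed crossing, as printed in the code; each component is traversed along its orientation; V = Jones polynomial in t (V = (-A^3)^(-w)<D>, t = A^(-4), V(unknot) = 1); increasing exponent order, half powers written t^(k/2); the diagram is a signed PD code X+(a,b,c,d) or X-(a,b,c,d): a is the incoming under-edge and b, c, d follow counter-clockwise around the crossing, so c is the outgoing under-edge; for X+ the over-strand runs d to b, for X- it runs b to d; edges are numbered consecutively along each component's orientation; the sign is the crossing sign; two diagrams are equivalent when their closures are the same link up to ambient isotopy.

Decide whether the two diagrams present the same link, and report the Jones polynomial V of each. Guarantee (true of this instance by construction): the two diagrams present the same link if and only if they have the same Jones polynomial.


equivalent: no
V(D1) = -t^(1/2) + t^(3/2) - t^(5/2) - t^(9/2)  (w +3, c 13, <D> = A^-9 + A^-1 - A^3 + A^7)
D2 (bracket A + A^5; 11 crossings at w = +1): V = -t^(-1/2) - t^(1/2)
why: V(t) takes 2 values over 2 diagrams, fixing the grouping


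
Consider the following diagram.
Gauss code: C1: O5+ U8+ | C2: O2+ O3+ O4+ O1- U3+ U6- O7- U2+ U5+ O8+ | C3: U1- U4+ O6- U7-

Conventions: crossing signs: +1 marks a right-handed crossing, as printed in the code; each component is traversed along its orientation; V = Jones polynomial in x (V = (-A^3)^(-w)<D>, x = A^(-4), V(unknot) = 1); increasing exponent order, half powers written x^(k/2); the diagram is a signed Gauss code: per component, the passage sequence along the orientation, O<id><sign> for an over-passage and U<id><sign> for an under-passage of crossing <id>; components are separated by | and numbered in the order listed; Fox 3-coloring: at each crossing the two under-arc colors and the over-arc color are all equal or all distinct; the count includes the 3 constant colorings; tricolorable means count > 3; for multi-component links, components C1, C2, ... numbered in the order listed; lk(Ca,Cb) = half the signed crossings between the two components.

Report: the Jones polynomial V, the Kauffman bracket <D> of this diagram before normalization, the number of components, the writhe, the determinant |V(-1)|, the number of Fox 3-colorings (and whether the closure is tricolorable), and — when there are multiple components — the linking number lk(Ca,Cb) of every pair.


V = x^-2 + 2 + x^2
<D> = A^-2 + 2A^6 + A^14 (w = +2)
3 components over 8 crossings, w = +2
lk(C1,C2): +1
lk(C1,C3) = 0
linking number lk(C2,C3) = -1
3 Fox colorings among 3^8, |V(-1)| = 4: not tricolorable
why: span 4 respects span(V) <= c + mu - 1 = 10 for this 3-component diagram


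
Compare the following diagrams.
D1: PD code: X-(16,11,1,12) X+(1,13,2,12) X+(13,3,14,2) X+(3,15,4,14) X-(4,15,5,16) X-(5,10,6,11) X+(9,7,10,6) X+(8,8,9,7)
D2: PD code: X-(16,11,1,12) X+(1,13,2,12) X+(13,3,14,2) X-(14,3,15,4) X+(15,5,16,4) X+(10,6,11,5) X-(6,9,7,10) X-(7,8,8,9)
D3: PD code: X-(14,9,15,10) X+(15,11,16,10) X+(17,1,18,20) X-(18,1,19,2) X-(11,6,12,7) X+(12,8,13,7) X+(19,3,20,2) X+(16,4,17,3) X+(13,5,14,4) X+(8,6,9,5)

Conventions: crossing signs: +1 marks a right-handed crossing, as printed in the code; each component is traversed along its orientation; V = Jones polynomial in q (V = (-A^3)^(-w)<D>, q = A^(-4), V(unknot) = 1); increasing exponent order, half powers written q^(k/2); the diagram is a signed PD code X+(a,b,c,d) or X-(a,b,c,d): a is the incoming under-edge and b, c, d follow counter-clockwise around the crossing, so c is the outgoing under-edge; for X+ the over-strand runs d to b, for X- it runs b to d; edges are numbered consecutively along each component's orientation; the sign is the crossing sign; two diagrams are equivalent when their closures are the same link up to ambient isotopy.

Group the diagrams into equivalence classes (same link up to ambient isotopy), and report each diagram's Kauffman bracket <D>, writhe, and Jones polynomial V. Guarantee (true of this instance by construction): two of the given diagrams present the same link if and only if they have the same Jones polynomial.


equivalence classes: {D1, D2, D3}
D1 (bracket A^6; 8 crossings at w = +2): V = 1
V(D2) = 1  [8 crossings, <D> = 1, w = 0]
D3 (bracket A^12; 10 crossings at w = +4): V = 1
key observation: all 3 diagrams share one V(q), hence one class


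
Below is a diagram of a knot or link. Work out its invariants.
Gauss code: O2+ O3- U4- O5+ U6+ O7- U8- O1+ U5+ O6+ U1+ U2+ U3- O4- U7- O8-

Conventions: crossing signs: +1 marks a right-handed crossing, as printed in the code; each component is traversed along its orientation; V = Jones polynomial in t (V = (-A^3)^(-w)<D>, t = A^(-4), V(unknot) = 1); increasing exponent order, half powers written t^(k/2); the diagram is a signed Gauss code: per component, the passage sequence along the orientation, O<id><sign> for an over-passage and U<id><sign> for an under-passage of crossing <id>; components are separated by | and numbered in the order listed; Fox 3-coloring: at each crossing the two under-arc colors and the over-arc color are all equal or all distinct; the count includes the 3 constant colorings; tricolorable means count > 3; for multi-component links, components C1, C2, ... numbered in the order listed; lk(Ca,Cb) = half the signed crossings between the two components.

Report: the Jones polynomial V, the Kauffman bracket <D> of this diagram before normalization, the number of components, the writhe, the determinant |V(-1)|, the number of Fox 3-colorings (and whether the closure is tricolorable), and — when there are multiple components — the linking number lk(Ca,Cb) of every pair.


V(t) = -t^-3 + 2t^-2 - 2t^-1 + 3 - 2t + 2t^2 - t^3
bracket: -A^-12 + 2A^-8 - 2A^-4 + 3 - 2A^4 + 2A^8 - A^12, w = 0
1 component, writhe 0, over 8 crossings
det 13, colorings 3 of 3^8 — not tricolorable
observation: w = 0 (over 8 crossings) is diagram-only; (-A^3)^(0) removes it from V


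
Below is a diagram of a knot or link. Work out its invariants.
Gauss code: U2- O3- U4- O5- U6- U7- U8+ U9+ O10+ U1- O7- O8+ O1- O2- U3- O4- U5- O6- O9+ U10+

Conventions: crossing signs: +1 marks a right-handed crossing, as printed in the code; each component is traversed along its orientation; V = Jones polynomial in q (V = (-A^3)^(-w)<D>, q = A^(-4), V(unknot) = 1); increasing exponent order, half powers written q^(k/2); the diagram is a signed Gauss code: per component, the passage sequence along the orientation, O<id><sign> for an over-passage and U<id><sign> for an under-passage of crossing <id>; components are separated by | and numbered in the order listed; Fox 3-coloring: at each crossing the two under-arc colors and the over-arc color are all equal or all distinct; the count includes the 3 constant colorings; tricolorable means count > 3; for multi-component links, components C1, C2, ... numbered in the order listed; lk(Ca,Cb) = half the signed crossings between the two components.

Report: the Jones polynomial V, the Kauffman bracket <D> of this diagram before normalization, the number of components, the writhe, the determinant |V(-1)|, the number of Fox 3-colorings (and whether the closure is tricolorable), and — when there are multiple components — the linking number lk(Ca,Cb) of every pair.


Jones polynomial: V(q) = -q^-4 + q^-3 + q^-1
<D> = A^-8 + 1 - A^4; writhe -4
components 1, writhe -4 (10 crossings)
3-colorings: 9 of 3^10, det 3 — tricolorable
note: |V(-1)| = 3: so tricolorable, since 3 divides 3


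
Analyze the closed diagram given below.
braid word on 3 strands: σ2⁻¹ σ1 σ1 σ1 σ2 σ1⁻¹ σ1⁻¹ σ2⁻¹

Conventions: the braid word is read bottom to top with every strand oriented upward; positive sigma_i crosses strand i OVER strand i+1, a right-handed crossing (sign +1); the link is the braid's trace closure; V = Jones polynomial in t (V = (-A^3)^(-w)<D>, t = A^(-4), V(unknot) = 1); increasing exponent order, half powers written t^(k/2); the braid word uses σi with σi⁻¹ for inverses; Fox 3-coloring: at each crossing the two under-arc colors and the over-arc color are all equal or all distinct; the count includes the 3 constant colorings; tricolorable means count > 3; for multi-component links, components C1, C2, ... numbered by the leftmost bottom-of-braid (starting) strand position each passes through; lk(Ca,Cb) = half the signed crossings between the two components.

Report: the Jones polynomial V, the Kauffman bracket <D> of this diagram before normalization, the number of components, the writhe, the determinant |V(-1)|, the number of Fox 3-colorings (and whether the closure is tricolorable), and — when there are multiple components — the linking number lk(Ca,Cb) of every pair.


V = -t^-3 + 2t^-2 - 2t^-1 + 3 - 2t + 2t^2 - t^3
<D> = -A^-12 + 2A^-8 - 2A^-4 + 3 - 2A^4 + 2A^8 - A^12 (w = 0)
1 component over 8 crossings, w = 0
3 Fox colorings among 3^8, |V(-1)| = 13: not tricolorable
why: w = 0 shifts under R1 moves; the (-A^3)^(0) factor cancels that in V


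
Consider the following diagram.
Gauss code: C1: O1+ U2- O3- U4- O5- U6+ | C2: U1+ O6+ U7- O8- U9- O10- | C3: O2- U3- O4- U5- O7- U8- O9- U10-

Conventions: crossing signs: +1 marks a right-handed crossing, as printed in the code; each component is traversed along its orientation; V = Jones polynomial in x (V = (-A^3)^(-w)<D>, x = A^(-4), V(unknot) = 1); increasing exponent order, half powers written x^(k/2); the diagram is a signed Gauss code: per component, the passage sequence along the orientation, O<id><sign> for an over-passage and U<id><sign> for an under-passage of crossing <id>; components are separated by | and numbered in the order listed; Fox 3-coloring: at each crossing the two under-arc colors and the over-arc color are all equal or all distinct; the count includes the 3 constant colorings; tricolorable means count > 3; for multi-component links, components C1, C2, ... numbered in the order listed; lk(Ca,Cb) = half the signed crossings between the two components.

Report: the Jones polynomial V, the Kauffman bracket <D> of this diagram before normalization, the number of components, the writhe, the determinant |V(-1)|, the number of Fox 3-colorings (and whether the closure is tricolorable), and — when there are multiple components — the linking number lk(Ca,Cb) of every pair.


V(x) = x^-11 - 2x^-10 + 3x^-9 - 4x^-8 + 5x^-7 - 4x^-6 + 5x^-5 - 3x^-4 + 3x^-3 - x^-2 + x^-1
bracket: A^-14 - A^-10 + 3A^-6 - 3A^-2 + 5A^2 - 4A^6 + 5A^10 - 4A^14 + 3A^18 - 2A^22 + A^26, w = -6
3 components, writhe -6, over 10 crossings
lk(C1,C2) = +1
linking number lk(C1,C3) = -2
lk(C2,C3): -2
det 32, colorings 3 of 3^10 — not tricolorable
observation: the span of V is 10, within the link bound 10 + 3 - 1


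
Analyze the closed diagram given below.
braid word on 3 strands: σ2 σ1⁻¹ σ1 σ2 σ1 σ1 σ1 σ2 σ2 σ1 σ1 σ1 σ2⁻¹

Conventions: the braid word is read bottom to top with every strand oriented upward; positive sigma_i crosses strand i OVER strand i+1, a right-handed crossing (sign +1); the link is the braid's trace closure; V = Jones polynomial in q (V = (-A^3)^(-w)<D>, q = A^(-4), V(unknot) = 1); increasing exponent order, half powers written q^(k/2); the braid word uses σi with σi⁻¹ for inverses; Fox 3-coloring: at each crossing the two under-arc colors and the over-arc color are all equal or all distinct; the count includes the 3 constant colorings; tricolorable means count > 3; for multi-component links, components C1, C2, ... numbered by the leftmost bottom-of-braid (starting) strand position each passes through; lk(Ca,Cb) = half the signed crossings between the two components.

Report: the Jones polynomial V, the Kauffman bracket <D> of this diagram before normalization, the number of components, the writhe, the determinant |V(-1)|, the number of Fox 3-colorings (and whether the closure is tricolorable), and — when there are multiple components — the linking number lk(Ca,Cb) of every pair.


V(q) = -q^(7/2) - q^(11/2) + q^(15/2) - q^(21/2)
bracket: A^-15 - A^-3 + A^5 + A^13, w = +9
2 components, writhe +9, over 13 crossings
lk(C1,C2) = +4
det 0, colorings 27 of 3^13 — tricolorable
observation: w = +9 shifts under R1 moves; the (-A^3)^(-9) factor cancels that in V


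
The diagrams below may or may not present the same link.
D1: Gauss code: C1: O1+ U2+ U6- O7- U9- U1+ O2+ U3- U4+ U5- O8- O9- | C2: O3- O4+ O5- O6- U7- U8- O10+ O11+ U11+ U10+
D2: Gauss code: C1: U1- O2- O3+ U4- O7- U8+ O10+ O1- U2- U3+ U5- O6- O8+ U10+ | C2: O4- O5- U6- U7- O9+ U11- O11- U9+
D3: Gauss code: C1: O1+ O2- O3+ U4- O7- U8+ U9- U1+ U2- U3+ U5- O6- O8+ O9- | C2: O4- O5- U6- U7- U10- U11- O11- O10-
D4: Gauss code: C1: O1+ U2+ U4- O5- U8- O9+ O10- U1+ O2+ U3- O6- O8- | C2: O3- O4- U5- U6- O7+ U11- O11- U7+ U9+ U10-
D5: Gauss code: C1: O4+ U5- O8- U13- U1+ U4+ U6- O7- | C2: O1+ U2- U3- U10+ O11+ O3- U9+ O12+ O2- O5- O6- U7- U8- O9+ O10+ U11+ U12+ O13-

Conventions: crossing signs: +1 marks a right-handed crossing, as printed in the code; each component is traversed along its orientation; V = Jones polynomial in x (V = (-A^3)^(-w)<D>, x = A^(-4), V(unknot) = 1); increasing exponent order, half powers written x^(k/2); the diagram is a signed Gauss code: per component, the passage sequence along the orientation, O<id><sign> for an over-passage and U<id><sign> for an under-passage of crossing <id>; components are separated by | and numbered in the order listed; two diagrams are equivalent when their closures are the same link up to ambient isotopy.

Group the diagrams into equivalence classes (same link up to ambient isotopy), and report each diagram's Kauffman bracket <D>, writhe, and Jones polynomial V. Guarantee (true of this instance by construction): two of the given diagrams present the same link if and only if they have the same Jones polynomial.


grouping into links: {D1, D2, D3, D4, D5}
V(D1) = -x^(-9/2) - x^(-5/2) + x^(-3/2) - x^(-1/2)  (w -1, c 11, <D> = A^-1 - A^3 + A^7 + A^15)
D2 (bracket A^-7 - A^-3 + A + A^9; 11 crossings at w = -3): V = -x^(-9/2) - x^(-5/2) + x^(-3/2) - x^(-1/2)
D3 (bracket A^-13 - A^-9 + A^-5 + A^3; 11 crossings at w = -5): V = -x^(-9/2) - x^(-5/2) + x^(-3/2) - x^(-1/2)
D4 (bracket A^-7 - A^-3 + A + A^9; 11 crossings at w = -3): V = -x^(-9/2) - x^(-5/2) + x^(-3/2) - x^(-1/2)
V(D5) = -x^(-9/2) - x^(-5/2) + x^(-3/2) - x^(-1/2)  [13 crossings, <D> = A^-1 - A^3 + A^7 + A^15, w = -1]
key observation: one V(x) for all 5 diagrams — one class (guaranteed)


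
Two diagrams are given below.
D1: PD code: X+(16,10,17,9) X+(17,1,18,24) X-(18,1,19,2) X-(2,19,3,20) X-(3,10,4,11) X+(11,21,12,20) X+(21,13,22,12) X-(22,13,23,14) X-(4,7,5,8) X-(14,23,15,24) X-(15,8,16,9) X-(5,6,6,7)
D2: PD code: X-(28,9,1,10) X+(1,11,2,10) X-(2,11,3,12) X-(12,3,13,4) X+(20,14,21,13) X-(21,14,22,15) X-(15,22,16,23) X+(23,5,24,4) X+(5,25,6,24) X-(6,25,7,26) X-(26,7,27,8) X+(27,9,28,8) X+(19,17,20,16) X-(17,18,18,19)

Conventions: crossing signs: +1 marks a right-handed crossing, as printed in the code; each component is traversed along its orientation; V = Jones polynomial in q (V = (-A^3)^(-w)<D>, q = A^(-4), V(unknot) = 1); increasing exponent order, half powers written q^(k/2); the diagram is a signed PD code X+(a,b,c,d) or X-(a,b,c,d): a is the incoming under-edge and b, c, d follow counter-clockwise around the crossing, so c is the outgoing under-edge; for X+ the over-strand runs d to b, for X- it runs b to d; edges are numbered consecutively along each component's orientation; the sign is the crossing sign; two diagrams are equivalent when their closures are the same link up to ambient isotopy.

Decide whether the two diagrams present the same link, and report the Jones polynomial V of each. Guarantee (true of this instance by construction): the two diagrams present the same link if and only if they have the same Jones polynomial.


equivalent: yes
D1 (bracket A^-12; 12 crossings at w = -4): V = 1
D2 (bracket A^-6; 14 crossings at w = -2): V = 1
key observation: from 12 to 14 crossings by R-moves: one link, two diagrams
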